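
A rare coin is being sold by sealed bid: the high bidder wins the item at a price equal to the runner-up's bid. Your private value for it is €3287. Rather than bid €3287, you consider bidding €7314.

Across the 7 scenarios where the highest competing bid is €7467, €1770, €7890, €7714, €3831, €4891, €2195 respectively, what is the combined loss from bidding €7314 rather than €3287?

€2148

The deviation costs you only when the competing bid falls strictly between €3287 and €7314; elsewhere both bids give the same outcome.
€7467: outcomes coincide → loss €0.
€1770: outcomes coincide → loss €0.
€7890: outcomes coincide → loss €0.
€7714: outcomes coincide → loss €0.
€3831: truthful payoff €0, deviation payoff −€544 → loss €544.
€4891: truthful payoff €0, deviation payoff −€1604 → loss €1604.
€2195: outcomes coincide → loss €0.
Total loss = €544 + €1604 = €2148.
In a second-price auction your bid sets only whether you win, not what you pay, so bidding your true value is weakly dominant.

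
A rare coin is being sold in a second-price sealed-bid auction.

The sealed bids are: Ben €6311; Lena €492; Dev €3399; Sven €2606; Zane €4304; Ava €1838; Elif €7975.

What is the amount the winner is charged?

€6311

Highest bid: Elif at €7975, so Elif wins.
Second-highest bid: Ben at €6311 — that is the price the winner pays.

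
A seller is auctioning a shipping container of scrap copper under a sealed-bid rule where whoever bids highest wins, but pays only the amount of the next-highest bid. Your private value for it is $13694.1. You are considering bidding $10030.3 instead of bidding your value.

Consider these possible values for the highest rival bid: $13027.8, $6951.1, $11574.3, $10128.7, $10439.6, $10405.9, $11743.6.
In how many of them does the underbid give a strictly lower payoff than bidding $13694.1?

6

The deviation hurts exactly when the highest competing bid lies strictly between $10030.3 and $13694.1 — underbidding then forfeits a profitable win.
$13027.8: inside the interval → strictly worse (loss $666.3).
$6951.1: below both → same outcome either way.
$11574.3: inside the interval → strictly worse (loss $2119.8).
$10128.7: inside the interval → strictly worse (loss $3565.4).
$10439.6: inside the interval → strictly worse (loss $3254.5).
$10405.9: inside the interval → strictly worse (loss $3288.2).
$11743.6: inside the interval → strictly worse (loss $1950.5).
Count: 6.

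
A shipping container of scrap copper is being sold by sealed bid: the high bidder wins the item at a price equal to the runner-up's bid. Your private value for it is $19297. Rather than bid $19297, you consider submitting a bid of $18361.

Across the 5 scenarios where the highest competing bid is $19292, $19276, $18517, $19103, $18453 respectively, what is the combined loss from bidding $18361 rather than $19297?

The deviation costs you only when the competing bid falls strictly between $18361 and $19297; elsewhere both bids give the same outcome.
$19292: truthful payoff $5, deviation payoff $0 → loss $5.
$19276: truthful payoff $21, deviation payoff $0 → loss $21.
$18517: truthful payoff $780, deviation payoff $0 → loss $780.
$19103: truthful payoff $194, deviation payoff $0 → loss $194.
$18453: truthful payoff $844, deviation payoff $0 → loss $844.
Total loss = $5 + $21 + $780 + $194 + $844 = $1844.
Truthful bidding weakly dominates here: raising your bid can only win items priced above your value, and lowering it can only forfeit items priced below.

$1844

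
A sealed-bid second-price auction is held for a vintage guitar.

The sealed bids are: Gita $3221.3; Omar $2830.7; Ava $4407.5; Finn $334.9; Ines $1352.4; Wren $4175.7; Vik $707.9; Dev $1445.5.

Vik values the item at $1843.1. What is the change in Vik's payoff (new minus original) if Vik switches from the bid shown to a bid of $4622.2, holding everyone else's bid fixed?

−$2564.4

The highest bid among the other bidders is $4407.5; Vik's bid doesn't change that.
Original bid $707.9: Vik is not highest (top rival bid is $4407.5); payoff $0.
Alternative bid $4622.2: Vik is highest, pays the top rival bid $4407.5; payoff $1843.1 − $4407.5 = −$2564.4.
Change in payoff = −$2564.4 − ($0) = −$2564.4.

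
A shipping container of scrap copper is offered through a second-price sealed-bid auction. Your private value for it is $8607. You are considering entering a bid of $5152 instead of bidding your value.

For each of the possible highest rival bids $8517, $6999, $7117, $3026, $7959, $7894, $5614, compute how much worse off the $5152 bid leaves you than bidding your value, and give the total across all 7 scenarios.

The deviation costs you only when the competing bid falls strictly between $5152 and $8607; elsewhere both bids give the same outcome.
$8517: truthful payoff $90, deviation payoff $0 → loss $90.
$6999: truthful payoff $1608, deviation payoff $0 → loss $1608.
$7117: truthful payoff $1490, deviation payoff $0 → loss $1490.
$3026: outcomes coincide → loss $0.
$7959: truthful payoff $648, deviation payoff $0 → loss $648.
$7894: truthful payoff $713, deviation payoff $0 → loss $713.
$5614: truthful payoff $2993, deviation payoff $0 → loss $2993.
Total loss = $90 + $1608 + $1490 + $648 + $713 + $2993 = $7542.

$7542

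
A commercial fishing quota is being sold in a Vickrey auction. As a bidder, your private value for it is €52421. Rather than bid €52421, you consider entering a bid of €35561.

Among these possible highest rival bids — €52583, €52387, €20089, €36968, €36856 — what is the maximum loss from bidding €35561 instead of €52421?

€15565

€52583: same outcome either way → loss €0.
€52387: truthful gives €34, deviation gives €0 → loss €34.
€20089: same outcome either way → loss €0.
€36968: truthful gives €15453, deviation gives €0 → loss €15453.
€36856: truthful gives €15565, deviation gives €0 → loss €15565.
Maximum loss: €15565.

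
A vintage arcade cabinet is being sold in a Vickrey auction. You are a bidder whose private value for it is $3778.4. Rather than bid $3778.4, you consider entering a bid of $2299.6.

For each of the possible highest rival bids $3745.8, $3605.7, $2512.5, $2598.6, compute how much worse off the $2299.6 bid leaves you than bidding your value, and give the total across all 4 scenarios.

$2651

The deviation costs you only when the competing bid falls strictly between $2299.6 and $3778.4; elsewhere both bids give the same outcome.
$3745.8: truthful payoff $32.6, deviation payoff $0 → loss $32.6.
$3605.7: truthful payoff $172.7, deviation payoff $0 → loss $172.7.
$2512.5: truthful payoff $1265.9, deviation payoff $0 → loss $1265.9.
$2598.6: truthful payoff $1179.8, deviation payoff $0 → loss $1179.8.
Total loss = $32.6 + $172.7 + $1265.9 + $1179.8 = $2651.
Because the price is fixed by the runner-up's bid, deviating from your value can only change a good outcome into a bad one — never the reverse.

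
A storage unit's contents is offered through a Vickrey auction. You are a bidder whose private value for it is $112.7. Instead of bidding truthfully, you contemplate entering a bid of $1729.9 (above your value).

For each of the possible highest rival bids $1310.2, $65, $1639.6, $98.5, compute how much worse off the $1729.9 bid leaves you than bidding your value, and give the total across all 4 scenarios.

The deviation costs you only when the competing bid falls strictly between $112.7 and $1729.9; elsewhere both bids give the same outcome.
$1310.2: truthful payoff $0, deviation payoff −$1197.5 → loss $1197.5.
$65: outcomes coincide → loss $0.
$1639.6: truthful payoff $0, deviation payoff −$1526.9 → loss $1526.9.
$98.5: outcomes coincide → loss $0.
Total loss = $1197.5 + $1526.9 = $2724.4.

$2724.4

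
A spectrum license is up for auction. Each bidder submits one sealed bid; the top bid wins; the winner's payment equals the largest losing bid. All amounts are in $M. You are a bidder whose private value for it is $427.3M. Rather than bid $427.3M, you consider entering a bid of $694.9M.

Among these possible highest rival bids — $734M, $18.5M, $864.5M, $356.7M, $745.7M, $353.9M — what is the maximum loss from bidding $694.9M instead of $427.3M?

$734M: same outcome either way → loss $0M.
$18.5M: same outcome either way → loss $0M.
$864.5M: same outcome either way → loss $0M.
$356.7M: same outcome either way → loss $0M.
$745.7M: same outcome either way → loss $0M.
$353.9M: same outcome either way → loss $0M.
Maximum loss: $0M.

$0M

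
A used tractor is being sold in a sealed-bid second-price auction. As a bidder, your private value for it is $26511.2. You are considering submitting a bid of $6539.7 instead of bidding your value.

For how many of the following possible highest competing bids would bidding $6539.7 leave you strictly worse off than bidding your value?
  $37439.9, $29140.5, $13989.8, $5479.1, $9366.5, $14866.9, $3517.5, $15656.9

The deviation hurts exactly when the highest competing bid lies strictly between $6539.7 and $26511.2 — underbidding then forfeits a profitable win.
$37439.9: above both → same outcome either way.
$29140.5: above both → same outcome either way.
$13989.8: inside the interval → strictly worse (loss $12521.4).
$5479.1: below both → same outcome either way.
$9366.5: inside the interval → strictly worse (loss $17144.7).
$14866.9: inside the interval → strictly worse (loss $11644.3).
$3517.5: below both → same outcome either way.
$15656.9: inside the interval → strictly worse (loss $10854.3).
Count: 4.

4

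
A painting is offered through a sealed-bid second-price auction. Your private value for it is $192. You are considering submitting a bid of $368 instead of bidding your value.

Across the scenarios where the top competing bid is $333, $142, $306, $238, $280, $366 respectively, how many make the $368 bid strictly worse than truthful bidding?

The deviation hurts exactly when the highest competing bid lies strictly between $192 and $368 — overbidding then wins at a price above your value.
$333: inside the interval → strictly worse (loss $141).
$142: below both → same outcome either way.
$306: inside the interval → strictly worse (loss $114).
$238: inside the interval → strictly worse (loss $46).
$280: inside the interval → strictly worse (loss $88).
$366: inside the interval → strictly worse (loss $174).
Count: 5.

5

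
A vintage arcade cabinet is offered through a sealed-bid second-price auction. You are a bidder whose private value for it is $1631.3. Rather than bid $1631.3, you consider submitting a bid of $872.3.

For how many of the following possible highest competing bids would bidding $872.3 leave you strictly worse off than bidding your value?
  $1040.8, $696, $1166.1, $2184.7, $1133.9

The deviation hurts exactly when the highest competing bid lies strictly between $872.3 and $1631.3 — underbidding then forfeits a profitable win.
$1040.8: inside the interval → strictly worse (loss $590.5).
$696: below both → same outcome either way.
$1166.1: inside the interval → strictly worse (loss $465.2).
$2184.7: above both → same outcome either way.
$1133.9: inside the interval → strictly worse (loss $497.4).
Count: 3.

3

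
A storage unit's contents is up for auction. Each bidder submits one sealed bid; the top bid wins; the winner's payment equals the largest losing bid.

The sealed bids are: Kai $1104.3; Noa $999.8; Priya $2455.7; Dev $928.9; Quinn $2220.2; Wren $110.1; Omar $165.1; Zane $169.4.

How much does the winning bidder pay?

$2220.2

Highest bid: Priya at $2455.7, so Priya wins.
Second-highest bid: Quinn at $2220.2 — that is the price the winner pays.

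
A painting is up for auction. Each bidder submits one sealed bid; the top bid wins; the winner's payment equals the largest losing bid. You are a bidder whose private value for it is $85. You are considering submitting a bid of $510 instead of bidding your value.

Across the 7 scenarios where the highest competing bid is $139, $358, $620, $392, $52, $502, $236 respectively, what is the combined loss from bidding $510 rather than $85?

$1202

The deviation costs you only when the competing bid falls strictly between $85 and $510; elsewhere both bids give the same outcome.
$139: truthful payoff $0, deviation payoff −$54 → loss $54.
$358: truthful payoff $0, deviation payoff −$273 → loss $273.
$620: outcomes coincide → loss $0.
$392: truthful payoff $0, deviation payoff −$307 → loss $307.
$52: outcomes coincide → loss $0.
$502: truthful payoff $0, deviation payoff −$417 → loss $417.
$236: truthful payoff $0, deviation payoff −$151 → loss $151.
Total loss = $54 + $273 + $307 + $417 + $151 = $1202.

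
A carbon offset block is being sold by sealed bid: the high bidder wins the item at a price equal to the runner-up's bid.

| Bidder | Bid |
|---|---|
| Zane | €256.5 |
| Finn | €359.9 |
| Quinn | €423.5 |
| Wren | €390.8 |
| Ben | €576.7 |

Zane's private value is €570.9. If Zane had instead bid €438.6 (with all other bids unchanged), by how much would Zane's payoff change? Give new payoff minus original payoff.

The highest bid among the other bidders is €576.7; Zane's bid doesn't change that.
Original bid €256.5: Zane is not highest (top rival bid is €576.7); payoff €0.
Alternative bid €438.6: Zane is not highest (top rival bid is €576.7); payoff €0.
Change in payoff = €0 − (€0) = €0.

€0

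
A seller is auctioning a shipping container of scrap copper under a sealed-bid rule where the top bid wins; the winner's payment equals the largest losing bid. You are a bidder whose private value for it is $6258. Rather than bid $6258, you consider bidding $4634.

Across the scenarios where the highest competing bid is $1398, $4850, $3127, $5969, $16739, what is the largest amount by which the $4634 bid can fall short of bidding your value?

$1408

$1398: same outcome either way → loss $0.
$4850: truthful gives $1408, deviation gives $0 → loss $1408.
$3127: same outcome either way → loss $0.
$5969: truthful gives $289, deviation gives $0 → loss $289.
$16739: same outcome either way → loss $0.
Maximum loss: $1408.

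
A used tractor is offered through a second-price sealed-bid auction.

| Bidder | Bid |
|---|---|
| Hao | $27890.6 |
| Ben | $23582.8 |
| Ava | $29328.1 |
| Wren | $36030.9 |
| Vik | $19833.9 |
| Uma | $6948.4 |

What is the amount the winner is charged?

$29328.1

Highest bid: Wren at $36030.9, so Wren wins.
Second-highest bid: Ava at $29328.1 — that is the price the winner pays.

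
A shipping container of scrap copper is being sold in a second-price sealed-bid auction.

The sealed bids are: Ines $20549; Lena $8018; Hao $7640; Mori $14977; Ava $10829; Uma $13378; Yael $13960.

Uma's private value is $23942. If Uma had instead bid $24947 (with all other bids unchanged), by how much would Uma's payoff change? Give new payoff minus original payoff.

The highest bid among the other bidders is $20549; Uma's bid doesn't change that.
Original bid $13378: Uma is not highest (top rival bid is $20549); payoff $0.
Alternative bid $24947: Uma is highest, pays the top rival bid $20549; payoff $23942 − $20549 = $3393.
Change in payoff = $3393 − ($0) = $3393.

$3393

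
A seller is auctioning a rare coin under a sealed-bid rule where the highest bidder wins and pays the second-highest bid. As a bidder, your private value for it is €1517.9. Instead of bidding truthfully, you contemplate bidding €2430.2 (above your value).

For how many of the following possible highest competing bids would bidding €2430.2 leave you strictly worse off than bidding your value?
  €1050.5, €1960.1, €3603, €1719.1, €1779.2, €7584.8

The deviation hurts exactly when the highest competing bid lies strictly between €1517.9 and €2430.2 — overbidding then wins at a price above your value.
€1050.5: below both → same outcome either way.
€1960.1: inside the interval → strictly worse (loss €442.2).
€3603: above both → same outcome either way.
€1719.1: inside the interval → strictly worse (loss €201.2).
€1779.2: inside the interval → strictly worse (loss €261.3).
€7584.8: above both → same outcome either way.
Count: 3.

3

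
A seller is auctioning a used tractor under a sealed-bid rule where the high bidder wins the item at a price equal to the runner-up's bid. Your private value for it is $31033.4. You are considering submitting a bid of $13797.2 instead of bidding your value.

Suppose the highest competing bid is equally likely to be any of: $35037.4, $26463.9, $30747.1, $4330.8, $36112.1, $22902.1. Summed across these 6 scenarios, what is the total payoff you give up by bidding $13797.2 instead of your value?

The deviation costs you only when the competing bid falls strictly between $13797.2 and $31033.4; elsewhere both bids give the same outcome.
$35037.4: outcomes coincide → loss $0.
$26463.9: truthful payoff $4569.5, deviation payoff $0 → loss $4569.5.
$30747.1: truthful payoff $286.3, deviation payoff $0 → loss $286.3.
$4330.8: outcomes coincide → loss $0.
$36112.1: outcomes coincide → loss $0.
$22902.1: truthful payoff $8131.3, deviation payoff $0 → loss $8131.3.
Total loss = $4569.5 + $286.3 + $8131.3 = $12987.1.
Because the price is fixed by the runner-up's bid, deviating from your value can only change a good outcome into a bad one — never the reverse.

$12987.1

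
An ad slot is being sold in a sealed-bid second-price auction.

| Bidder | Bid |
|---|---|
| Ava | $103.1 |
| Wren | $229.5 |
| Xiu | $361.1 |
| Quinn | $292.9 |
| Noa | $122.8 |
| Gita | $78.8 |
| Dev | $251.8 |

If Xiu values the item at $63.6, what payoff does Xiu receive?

−$229.3

Highest bid: Xiu at $361.1, so Xiu wins.
Second-highest bid: Quinn at $292.9 — that is the price the winner pays.
Xiu's payoff = value − price = $63.6 − $292.9 = −$229.3.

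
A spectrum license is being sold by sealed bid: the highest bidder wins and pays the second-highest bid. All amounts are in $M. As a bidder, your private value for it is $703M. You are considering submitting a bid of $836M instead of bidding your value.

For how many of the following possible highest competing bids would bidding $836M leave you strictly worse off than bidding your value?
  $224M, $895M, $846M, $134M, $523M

The deviation hurts exactly when the highest competing bid lies strictly between $703M and $836M — overbidding then wins at a price above your value.
$224M: below both → same outcome either way.
$895M: above both → same outcome either way.
$846M: above both → same outcome either way.
$134M: below both → same outcome either way.
$523M: below both → same outcome either way.
Count: 0.

0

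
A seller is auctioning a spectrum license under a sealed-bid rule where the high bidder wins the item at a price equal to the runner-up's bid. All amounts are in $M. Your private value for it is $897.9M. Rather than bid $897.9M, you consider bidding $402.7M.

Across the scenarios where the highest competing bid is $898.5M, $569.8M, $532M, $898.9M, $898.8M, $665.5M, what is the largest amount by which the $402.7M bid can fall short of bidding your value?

$898.5M: same outcome either way → loss $0M.
$569.8M: truthful gives $328.1M, deviation gives $0M → loss $328.1M.
$532M: truthful gives $365.9M, deviation gives $0M → loss $365.9M.
$898.9M: same outcome either way → loss $0M.
$898.8M: same outcome either way → loss $0M.
$665.5M: truthful gives $232.4M, deviation gives $0M → loss $232.4M.
Maximum loss: $365.9M.

$365.9M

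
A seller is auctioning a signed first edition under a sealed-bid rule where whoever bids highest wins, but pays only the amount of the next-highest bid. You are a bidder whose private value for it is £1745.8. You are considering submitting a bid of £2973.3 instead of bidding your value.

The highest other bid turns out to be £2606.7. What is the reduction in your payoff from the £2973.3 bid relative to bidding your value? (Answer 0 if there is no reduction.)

Bidding your value £1745.8: you lose (since £1745.8 < £2606.7). Payoff £0.
Bidding £2973.3: you win and pay £2606.7. Payoff £1745.8 − £2606.7 = −£860.9.
The competing bid £2606.7 lies between your value and your inflated bid, so overbidding wins an item priced above your value.
Loss from deviating = £0 − (−£860.9) = £860.9.

£860.9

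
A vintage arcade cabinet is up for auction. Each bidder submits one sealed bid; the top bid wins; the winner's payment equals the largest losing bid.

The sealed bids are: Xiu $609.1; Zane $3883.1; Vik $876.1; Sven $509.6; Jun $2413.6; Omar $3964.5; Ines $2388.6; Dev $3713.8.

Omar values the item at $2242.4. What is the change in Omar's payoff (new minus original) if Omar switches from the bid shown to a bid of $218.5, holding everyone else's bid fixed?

The highest bid among the other bidders is $3883.1; Omar's bid doesn't change that.
Original bid $3964.5: Omar is highest, pays the top rival bid $3883.1; payoff $2242.4 − $3883.1 = −$1640.7.
Alternative bid $218.5: Omar is not highest (top rival bid is $3883.1); payoff $0.
Change in payoff = $0 − (−$1640.7) = $1640.7.

$1640.7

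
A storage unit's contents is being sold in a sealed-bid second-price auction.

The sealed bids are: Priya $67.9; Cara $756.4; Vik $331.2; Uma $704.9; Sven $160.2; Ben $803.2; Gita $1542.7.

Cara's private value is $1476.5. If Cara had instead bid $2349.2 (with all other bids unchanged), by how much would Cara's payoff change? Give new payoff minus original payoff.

The highest bid among the other bidders is $1542.7; Cara's bid doesn't change that.
Original bid $756.4: Cara is not highest (top rival bid is $1542.7); payoff $0.
Alternative bid $2349.2: Cara is highest, pays the top rival bid $1542.7; payoff $1476.5 − $1542.7 = −$66.2.
Change in payoff = −$66.2 − ($0) = −$66.2.

−$66.2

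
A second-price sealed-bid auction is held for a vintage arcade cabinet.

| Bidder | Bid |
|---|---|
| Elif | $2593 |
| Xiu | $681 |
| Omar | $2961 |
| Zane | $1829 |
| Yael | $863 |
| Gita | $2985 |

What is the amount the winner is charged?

Highest bid: Gita at $2985, so Gita wins.
Second-highest bid: Omar at $2961 — that is the price the winner pays.

$2961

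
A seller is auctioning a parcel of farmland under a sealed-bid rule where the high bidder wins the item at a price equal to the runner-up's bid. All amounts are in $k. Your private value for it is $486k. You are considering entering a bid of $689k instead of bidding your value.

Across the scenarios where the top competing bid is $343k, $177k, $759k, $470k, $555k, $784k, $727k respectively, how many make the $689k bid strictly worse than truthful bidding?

The deviation hurts exactly when the highest competing bid lies strictly between $486k and $689k — overbidding then wins at a price above your value.
$343k: below both → same outcome either way.
$177k: below both → same outcome either way.
$759k: above both → same outcome either way.
$470k: below both → same outcome either way.
$555k: inside the interval → strictly worse (loss $69k).
$784k: above both → same outcome either way.
$727k: above both → same outcome either way.
Count: 1.

1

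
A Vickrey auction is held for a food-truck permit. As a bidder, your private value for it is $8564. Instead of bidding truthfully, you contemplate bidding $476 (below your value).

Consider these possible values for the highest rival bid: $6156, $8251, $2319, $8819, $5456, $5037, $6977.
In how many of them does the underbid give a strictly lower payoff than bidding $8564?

The deviation hurts exactly when the highest competing bid lies strictly between $476 and $8564 — underbidding then forfeits a profitable win.
$6156: inside the interval → strictly worse (loss $2408).
$8251: inside the interval → strictly worse (loss $313).
$2319: inside the interval → strictly worse (loss $6245).
$8819: above both → same outcome either way.
$5456: inside the interval → strictly worse (loss $3108).
$5037: inside the interval → strictly worse (loss $3527).
$6977: inside the interval → strictly worse (loss $1587).
Count: 6.

6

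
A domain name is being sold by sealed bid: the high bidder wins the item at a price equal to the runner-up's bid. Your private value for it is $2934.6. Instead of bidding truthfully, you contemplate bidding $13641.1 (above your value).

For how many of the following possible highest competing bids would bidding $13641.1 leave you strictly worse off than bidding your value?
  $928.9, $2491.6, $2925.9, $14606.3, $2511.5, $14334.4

0

The deviation hurts exactly when the highest competing bid lies strictly between $2934.6 and $13641.1 — overbidding then wins at a price above your value.
$928.9: below both → same outcome either way.
$2491.6: below both → same outcome either way.
$2925.9: below both → same outcome either way.
$14606.3: above both → same outcome either way.
$2511.5: below both → same outcome either way.
$14334.4: above both → same outcome either way.
Count: 0.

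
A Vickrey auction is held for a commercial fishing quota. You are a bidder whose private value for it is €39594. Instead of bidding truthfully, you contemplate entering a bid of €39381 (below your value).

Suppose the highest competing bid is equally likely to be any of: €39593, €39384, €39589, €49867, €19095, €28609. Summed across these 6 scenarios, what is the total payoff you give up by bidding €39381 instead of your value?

The deviation costs you only when the competing bid falls strictly between €39381 and €39594; elsewhere both bids give the same outcome.
€39593: truthful payoff €1, deviation payoff €0 → loss €1.
€39384: truthful payoff €210, deviation payoff €0 → loss €210.
€39589: truthful payoff €5, deviation payoff €0 → loss €5.
€49867: outcomes coincide → loss €0.
€19095: outcomes coincide → loss €0.
€28609: outcomes coincide → loss €0.
Total loss = €1 + €210 + €5 = €216.

€216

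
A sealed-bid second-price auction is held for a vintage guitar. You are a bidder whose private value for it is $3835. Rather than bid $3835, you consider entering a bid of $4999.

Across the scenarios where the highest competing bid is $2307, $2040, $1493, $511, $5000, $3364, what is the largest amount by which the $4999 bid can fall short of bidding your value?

$0

$2307: same outcome either way → loss $0.
$2040: same outcome either way → loss $0.
$1493: same outcome either way → loss $0.
$511: same outcome either way → loss $0.
$5000: same outcome either way → loss $0.
$3364: same outcome either way → loss $0.
Maximum loss: $0.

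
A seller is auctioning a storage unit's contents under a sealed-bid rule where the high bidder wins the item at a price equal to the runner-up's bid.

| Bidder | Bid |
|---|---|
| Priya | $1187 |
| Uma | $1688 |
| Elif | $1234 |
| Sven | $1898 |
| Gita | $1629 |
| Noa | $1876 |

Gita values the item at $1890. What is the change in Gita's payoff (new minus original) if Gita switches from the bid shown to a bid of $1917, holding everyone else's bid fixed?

The highest bid among the other bidders is $1898; Gita's bid doesn't change that.
Original bid $1629: Gita is not highest (top rival bid is $1898); payoff $0.
Alternative bid $1917: Gita is highest, pays the top rival bid $1898; payoff $1890 − $1898 = −$8.
Change in payoff = −$8 − ($0) = −$8.

−$8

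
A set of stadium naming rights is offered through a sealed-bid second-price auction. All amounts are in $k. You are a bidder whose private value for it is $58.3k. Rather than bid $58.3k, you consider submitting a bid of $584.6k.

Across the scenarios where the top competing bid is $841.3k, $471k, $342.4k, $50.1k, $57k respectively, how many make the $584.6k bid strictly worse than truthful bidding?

The deviation hurts exactly when the highest competing bid lies strictly between $58.3k and $584.6k — overbidding then wins at a price above your value.
$841.3k: above both → same outcome either way.
$471k: inside the interval → strictly worse (loss $412.7k).
$342.4k: inside the interval → strictly worse (loss $284.1k).
$50.1k: below both → same outcome either way.
$57k: below both → same outcome either way.
Count: 2.

2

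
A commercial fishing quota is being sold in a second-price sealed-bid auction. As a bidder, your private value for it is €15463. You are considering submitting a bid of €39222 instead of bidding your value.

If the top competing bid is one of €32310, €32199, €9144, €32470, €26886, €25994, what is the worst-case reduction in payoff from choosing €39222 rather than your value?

€17007

€32310: truthful gives €0, deviation gives −€16847 → loss €16847.
€32199: truthful gives €0, deviation gives −€16736 → loss €16736.
€9144: same outcome either way → loss €0.
€32470: truthful gives €0, deviation gives −€17007 → loss €17007.
€26886: truthful gives €0, deviation gives −€11423 → loss €11423.
€25994: truthful gives €0, deviation gives −€10531 → loss €10531.
Maximum loss: €17007.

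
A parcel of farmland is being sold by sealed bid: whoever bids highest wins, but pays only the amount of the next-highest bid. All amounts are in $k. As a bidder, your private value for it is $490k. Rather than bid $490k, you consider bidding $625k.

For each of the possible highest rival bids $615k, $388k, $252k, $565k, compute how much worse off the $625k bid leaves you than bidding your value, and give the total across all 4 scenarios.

$200k

The deviation costs you only when the competing bid falls strictly between $490k and $625k; elsewhere both bids give the same outcome.
$615k: truthful payoff $0k, deviation payoff −$125k → loss $125k.
$388k: outcomes coincide → loss $0k.
$252k: outcomes coincide → loss $0k.
$565k: truthful payoff $0k, deviation payoff −$75k → loss $75k.
Total loss = $125k + $75k = $200k.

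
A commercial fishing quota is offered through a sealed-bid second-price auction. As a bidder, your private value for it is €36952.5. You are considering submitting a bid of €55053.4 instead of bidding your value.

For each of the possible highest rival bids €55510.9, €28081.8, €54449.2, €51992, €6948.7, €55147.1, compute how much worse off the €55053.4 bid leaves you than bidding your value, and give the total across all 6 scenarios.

The deviation costs you only when the competing bid falls strictly between €36952.5 and €55053.4; elsewhere both bids give the same outcome.
€55510.9: outcomes coincide → loss €0.
€28081.8: outcomes coincide → loss €0.
€54449.2: truthful payoff €0, deviation payoff −€17496.7 → loss €17496.7.
€51992: truthful payoff €0, deviation payoff −€15039.5 → loss €15039.5.
€6948.7: outcomes coincide → loss €0.
€55147.1: outcomes coincide → loss €0.
Total loss = €17496.7 + €15039.5 = €32536.2.

€32536.2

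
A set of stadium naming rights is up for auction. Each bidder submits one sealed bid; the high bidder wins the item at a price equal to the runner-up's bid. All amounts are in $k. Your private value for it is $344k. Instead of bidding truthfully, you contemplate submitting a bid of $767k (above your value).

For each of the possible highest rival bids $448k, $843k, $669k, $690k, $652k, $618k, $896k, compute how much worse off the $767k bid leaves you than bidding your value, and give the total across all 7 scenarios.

$1357k

The deviation costs you only when the competing bid falls strictly between $344k and $767k; elsewhere both bids give the same outcome.
$448k: truthful payoff $0k, deviation payoff −$104k → loss $104k.
$843k: outcomes coincide → loss $0k.
$669k: truthful payoff $0k, deviation payoff −$325k → loss $325k.
$690k: truthful payoff $0k, deviation payoff −$346k → loss $346k.
$652k: truthful payoff $0k, deviation payoff −$308k → loss $308k.
$618k: truthful payoff $0k, deviation payoff −$274k → loss $274k.
$896k: outcomes coincide → loss $0k.
Total loss = $104k + $325k + $346k + $308k + $274k = $1357k.
Because the price is fixed by the runner-up's bid, deviating from your value can only change a good outcome into a bad one — never the reverse.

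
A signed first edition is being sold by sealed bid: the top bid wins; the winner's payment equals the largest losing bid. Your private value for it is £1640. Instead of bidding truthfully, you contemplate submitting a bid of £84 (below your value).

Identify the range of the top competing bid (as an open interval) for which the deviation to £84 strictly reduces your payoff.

(£84, £1640)

If the competing bid is below £84, both bids win at the same price — no difference.
If it is above £1640, both bids lose — no difference.
If it lies strictly between £84 and £1640, bidding your value wins at a price below your value (positive payoff) while bidding £84 loses (payoff 0).
So the deviation strictly hurts on the open interval (£84, £1640).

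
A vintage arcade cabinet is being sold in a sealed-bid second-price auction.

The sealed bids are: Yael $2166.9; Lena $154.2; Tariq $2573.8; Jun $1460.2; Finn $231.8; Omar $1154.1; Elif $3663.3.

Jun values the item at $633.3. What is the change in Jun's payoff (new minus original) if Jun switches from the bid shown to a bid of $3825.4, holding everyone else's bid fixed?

The highest bid among the other bidders is $3663.3; Jun's bid doesn't change that.
Original bid $1460.2: Jun is not highest (top rival bid is $3663.3); payoff $0.
Alternative bid $3825.4: Jun is highest, pays the top rival bid $3663.3; payoff $633.3 − $3663.3 = −$3030.
Change in payoff = −$3030 − ($0) = −$3030.

−$3030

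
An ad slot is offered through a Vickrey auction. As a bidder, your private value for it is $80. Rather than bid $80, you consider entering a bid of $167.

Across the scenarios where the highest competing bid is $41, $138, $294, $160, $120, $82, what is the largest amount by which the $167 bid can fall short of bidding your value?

$80

$41: same outcome either way → loss $0.
$138: truthful gives $0, deviation gives −$58 → loss $58.
$294: same outcome either way → loss $0.
$160: truthful gives $0, deviation gives −$80 → loss $80.
$120: truthful gives $0, deviation gives −$40 → loss $40.
$82: truthful gives $0, deviation gives −$2 → loss $2.
Maximum loss: $80.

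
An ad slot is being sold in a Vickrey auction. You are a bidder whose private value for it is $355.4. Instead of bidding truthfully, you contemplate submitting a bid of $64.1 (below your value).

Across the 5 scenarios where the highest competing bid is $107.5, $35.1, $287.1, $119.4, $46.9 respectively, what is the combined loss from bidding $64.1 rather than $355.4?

$552.2

The deviation costs you only when the competing bid falls strictly between $64.1 and $355.4; elsewhere both bids give the same outcome.
$107.5: truthful payoff $247.9, deviation payoff $0 → loss $247.9.
$35.1: outcomes coincide → loss $0.
$287.1: truthful payoff $68.3, deviation payoff $0 → loss $68.3.
$119.4: truthful payoff $236, deviation payoff $0 → loss $236.
$46.9: outcomes coincide → loss $0.
Total loss = $247.9 + $68.3 + $236 = $552.2.
Because the price is fixed by the runner-up's bid, deviating from your value can only change a good outcome into a bad one — never the reverse.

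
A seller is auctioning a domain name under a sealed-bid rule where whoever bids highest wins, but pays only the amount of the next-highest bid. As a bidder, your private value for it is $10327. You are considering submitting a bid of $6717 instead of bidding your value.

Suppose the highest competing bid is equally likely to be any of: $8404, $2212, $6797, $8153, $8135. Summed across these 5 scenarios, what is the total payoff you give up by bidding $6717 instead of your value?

$9819

The deviation costs you only when the competing bid falls strictly between $6717 and $10327; elsewhere both bids give the same outcome.
$8404: truthful payoff $1923, deviation payoff $0 → loss $1923.
$2212: outcomes coincide → loss $0.
$6797: truthful payoff $3530, deviation payoff $0 → loss $3530.
$8153: truthful payoff $2174, deviation payoff $0 → loss $2174.
$8135: truthful payoff $2192, deviation payoff $0 → loss $2192.
Total loss = $1923 + $3530 + $2174 + $2192 = $9819.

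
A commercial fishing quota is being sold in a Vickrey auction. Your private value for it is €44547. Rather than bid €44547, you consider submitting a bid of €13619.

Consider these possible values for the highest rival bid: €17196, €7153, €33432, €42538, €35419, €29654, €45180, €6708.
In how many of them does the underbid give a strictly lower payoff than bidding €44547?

The deviation hurts exactly when the highest competing bid lies strictly between €13619 and €44547 — underbidding then forfeits a profitable win.
€17196: inside the interval → strictly worse (loss €27351).
€7153: below both → same outcome either way.
€33432: inside the interval → strictly worse (loss €11115).
€42538: inside the interval → strictly worse (loss €2009).
€35419: inside the interval → strictly worse (loss €9128).
€29654: inside the interval → strictly worse (loss €14893).
€45180: above both → same outcome either way.
€6708: below both → same outcome either way.
Count: 5.

5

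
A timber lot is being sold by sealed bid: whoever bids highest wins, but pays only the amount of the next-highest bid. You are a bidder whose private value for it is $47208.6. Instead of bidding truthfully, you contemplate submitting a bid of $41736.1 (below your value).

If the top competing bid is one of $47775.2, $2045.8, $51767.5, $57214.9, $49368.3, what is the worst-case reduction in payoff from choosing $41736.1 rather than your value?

$47775.2: same outcome either way → loss $0.
$2045.8: same outcome either way → loss $0.
$51767.5: same outcome either way → loss $0.
$57214.9: same outcome either way → loss $0.
$49368.3: same outcome either way → loss $0.
Maximum loss: $0.

$0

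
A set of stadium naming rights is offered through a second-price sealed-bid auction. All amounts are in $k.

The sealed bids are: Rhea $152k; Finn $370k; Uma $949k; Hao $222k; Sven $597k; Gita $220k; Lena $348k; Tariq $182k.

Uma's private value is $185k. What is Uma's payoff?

−$412k

Highest bid: Uma at $949k, so Uma wins.
Second-highest bid: Sven at $597k — that is the price the winner pays.
Uma's payoff = value − price = $185k − $597k = −$412k.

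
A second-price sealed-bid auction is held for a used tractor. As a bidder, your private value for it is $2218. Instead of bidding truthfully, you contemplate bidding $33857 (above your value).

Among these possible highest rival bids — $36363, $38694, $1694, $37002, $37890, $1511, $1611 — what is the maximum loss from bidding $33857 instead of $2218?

$0

$36363: same outcome either way → loss $0.
$38694: same outcome either way → loss $0.
$1694: same outcome either way → loss $0.
$37002: same outcome either way → loss $0.
$37890: same outcome either way → loss $0.
$1511: same outcome either way → loss $0.
$1611: same outcome either way → loss $0.
Maximum loss: $0.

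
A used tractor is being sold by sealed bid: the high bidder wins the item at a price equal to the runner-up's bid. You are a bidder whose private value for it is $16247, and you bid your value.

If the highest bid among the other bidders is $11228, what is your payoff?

$5019

Your bid $16247 exceeds the highest competing bid $11228, so you win.
In a second-price auction the winner pays the second-highest bid, $11228.
Payoff = value − price = $16247 − $11228 = $5019.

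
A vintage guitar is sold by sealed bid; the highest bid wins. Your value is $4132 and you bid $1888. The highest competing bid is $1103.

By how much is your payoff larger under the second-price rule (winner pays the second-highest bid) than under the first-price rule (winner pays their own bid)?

$785

You have the highest bid, so you win under either rule.
Second-price: pay $1103 → payoff $3029.
First-price: pay your own bid $1888 → payoff $2244.
Difference = $3029 − ($2244) = $785.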